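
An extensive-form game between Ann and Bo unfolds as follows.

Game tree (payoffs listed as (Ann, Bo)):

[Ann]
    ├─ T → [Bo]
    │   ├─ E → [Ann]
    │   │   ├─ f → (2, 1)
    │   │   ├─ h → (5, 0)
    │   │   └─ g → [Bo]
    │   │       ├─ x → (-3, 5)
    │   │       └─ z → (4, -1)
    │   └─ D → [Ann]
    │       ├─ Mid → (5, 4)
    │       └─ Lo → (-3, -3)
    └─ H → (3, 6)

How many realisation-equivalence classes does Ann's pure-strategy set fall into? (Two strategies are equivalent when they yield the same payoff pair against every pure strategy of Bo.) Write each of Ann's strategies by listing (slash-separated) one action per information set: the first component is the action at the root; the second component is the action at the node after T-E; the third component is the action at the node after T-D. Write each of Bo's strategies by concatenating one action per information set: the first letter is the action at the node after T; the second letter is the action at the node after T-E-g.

7

Ann has 12 pure strategies: T/f/Mid, T/f/Lo, T/h/Mid, T/h/Lo, T/g/Mid, T/g/Lo, H/f/Mid, H/f/Lo, H/h/Mid, H/h/Lo, H/g/Mid, H/g/Lo. Columns: Ex, Ez, Dx, Dz.
{T/f/Mid} → row (2,1) (2,1) (5,4) (5,4)
{T/f/Lo} → row (2,1) (2,1) (-3,-3) (-3,-3)
{T/h/Mid} → row (5,0) (5,0) (5,4) (5,4)
{T/h/Lo} → row (5,0) (5,0) (-3,-3) (-3,-3)
{T/g/Mid} → row (-3,5) (4,-1) (5,4) (5,4)
{T/g/Lo} → row (-3,5) (4,-1) (-3,-3) (-3,-3)
{H/f/Mid, H/f/Lo, H/h/Mid, H/h/Lo, H/g/Mid, H/g/Lo} → row (3,6) (3,6) (3,6) (3,6)
That's 7 distinct rows out of 12 strategies.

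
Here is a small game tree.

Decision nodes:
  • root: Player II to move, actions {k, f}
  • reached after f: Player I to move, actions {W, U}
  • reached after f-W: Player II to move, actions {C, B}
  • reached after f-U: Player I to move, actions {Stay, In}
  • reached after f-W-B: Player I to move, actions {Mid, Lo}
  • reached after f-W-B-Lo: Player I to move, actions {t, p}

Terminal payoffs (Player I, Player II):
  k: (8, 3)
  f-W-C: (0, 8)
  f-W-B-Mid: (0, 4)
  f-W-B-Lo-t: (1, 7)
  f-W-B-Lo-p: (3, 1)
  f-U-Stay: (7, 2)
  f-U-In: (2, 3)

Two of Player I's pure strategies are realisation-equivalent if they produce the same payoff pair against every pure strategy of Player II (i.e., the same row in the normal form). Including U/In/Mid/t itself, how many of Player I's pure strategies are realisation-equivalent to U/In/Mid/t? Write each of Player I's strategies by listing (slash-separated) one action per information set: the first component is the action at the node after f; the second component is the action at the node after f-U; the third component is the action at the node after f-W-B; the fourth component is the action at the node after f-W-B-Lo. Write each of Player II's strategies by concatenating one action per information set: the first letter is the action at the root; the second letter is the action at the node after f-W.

Row for U/In/Mid/t (columns kC, kB, fC, fB): (8,3) (8,3) (2,3) (2,3).
Under U/In/Mid/t, Player I's choice at the node after f-W-B and at the node after f-W-B-Lo can never be reached regardless of what Player II does, so varying those choices leaves every outcome unchanged.
Holding the reachable choices fixed and varying the unreachable ones freely already gives 2 × 2 = 4 equivalent strategies.
No other strategy reproduces this row, so those 4 are the full class: U/In/Mid/t, U/In/Mid/p, U/In/Lo/t, U/In/Lo/p.

4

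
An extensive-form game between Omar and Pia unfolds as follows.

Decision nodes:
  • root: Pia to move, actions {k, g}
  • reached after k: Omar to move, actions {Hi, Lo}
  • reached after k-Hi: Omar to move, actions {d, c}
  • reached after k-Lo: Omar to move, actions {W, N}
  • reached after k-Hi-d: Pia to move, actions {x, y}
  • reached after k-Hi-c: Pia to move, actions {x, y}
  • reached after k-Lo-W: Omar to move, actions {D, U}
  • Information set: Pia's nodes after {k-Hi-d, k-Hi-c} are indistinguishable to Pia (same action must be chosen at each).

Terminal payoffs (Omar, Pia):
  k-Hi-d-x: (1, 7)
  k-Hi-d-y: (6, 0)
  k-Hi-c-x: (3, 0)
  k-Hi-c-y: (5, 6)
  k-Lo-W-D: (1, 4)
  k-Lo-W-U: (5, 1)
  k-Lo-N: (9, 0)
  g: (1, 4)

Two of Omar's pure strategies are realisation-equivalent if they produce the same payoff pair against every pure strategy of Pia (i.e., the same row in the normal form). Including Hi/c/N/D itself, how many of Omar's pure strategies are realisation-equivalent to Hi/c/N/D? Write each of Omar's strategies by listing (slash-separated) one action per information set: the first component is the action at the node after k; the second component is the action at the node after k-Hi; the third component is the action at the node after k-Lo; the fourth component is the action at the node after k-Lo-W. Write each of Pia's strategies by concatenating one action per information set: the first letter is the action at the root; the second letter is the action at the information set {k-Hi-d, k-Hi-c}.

4

Row for Hi/c/N/D (columns kx, ky, gx, gy): (3,0) (5,6) (1,4) (1,4).
Under Hi/c/N/D, Omar's choice at the node after k-Lo and at the node after k-Lo-W can never be reached regardless of what Pia does, so varying those choices leaves every outcome unchanged.
Holding the reachable choices fixed and varying the unreachable ones freely already gives 2 × 2 = 4 equivalent strategies.
No other strategy reproduces this row, so those 4 are the full class: Hi/c/W/D, Hi/c/W/U, Hi/c/N/D, Hi/c/N/U.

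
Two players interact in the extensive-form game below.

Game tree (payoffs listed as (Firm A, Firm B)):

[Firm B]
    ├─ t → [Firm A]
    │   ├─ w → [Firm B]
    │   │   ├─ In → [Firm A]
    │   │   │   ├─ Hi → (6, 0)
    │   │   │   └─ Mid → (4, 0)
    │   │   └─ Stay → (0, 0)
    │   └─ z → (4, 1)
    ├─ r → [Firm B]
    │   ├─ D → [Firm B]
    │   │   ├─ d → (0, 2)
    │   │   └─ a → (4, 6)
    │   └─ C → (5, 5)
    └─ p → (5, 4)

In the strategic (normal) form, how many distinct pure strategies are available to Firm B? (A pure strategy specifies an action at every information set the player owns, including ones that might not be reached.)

Firm B owns the root with actions {t, r, p} — three choices.
Firm B owns the node after r with actions {D, C} — two choices.
Firm B owns the node after t-w with actions {In, Stay} — two choices.
Firm B owns the node after r-D with actions {d, a} — two choices.
A pure strategy fixes one action at each information set independently, so the count is the product 3 × 2 × 2 × 2 = 24.
(For reference, Firm A has 4 pure strategies, giving a 24×4 normal-form matrix.)

24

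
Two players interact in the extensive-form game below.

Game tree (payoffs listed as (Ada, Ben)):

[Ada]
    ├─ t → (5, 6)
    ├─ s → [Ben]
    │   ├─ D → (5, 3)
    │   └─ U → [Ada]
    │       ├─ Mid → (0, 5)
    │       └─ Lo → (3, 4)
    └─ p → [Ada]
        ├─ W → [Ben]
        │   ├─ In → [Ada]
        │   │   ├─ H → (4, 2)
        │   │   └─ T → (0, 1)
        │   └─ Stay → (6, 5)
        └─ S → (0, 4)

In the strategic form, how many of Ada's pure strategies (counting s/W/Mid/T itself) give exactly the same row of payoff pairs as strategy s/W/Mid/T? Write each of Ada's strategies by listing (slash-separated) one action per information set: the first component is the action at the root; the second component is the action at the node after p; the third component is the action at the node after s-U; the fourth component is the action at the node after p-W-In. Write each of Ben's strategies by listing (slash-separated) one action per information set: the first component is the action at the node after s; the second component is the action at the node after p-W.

Row for s/W/Mid/T (columns D/In, D/Stay, U/In, U/Stay): (5,3) (5,3) (0,5) (0,5).
Under s/W/Mid/T, Ada's choice at the node after p and at the node after p-W-In can never be reached regardless of what Ben does, so varying those choices leaves every outcome unchanged.
Holding the reachable choices fixed and varying the unreachable ones freely already gives 2 × 2 = 4 equivalent strategies.
No other strategy reproduces this row, so those 4 are the full class: s/W/Mid/H, s/W/Mid/T, s/S/Mid/H, s/S/Mid/T.

4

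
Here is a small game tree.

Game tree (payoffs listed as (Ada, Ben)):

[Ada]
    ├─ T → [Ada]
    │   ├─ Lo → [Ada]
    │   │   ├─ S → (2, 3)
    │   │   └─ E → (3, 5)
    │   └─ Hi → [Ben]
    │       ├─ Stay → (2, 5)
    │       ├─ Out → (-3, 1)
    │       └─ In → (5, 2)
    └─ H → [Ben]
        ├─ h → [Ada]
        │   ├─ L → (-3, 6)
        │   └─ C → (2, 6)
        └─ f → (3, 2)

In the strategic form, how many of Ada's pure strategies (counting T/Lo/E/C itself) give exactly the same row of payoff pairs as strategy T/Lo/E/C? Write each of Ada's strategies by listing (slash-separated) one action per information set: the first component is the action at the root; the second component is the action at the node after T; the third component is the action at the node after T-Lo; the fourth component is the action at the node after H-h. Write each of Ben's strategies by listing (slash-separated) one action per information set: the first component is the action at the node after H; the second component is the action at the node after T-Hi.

Row for T/Lo/E/C (columns h/Stay, h/Out, h/In, f/Stay, f/Out, f/In): (3,5) (3,5) (3,5) (3,5) (3,5) (3,5).
Under T/Lo/E/C, Ada's choice at the node after H-h can never be reached regardless of what Ben does, so varying those choices leaves every outcome unchanged.
Holding the reachable choices fixed and varying the unreachable one freely already gives 2 equivalent strategies.
No other strategy reproduces this row, so those 2 are the full class: T/Lo/E/L, T/Lo/E/C.

2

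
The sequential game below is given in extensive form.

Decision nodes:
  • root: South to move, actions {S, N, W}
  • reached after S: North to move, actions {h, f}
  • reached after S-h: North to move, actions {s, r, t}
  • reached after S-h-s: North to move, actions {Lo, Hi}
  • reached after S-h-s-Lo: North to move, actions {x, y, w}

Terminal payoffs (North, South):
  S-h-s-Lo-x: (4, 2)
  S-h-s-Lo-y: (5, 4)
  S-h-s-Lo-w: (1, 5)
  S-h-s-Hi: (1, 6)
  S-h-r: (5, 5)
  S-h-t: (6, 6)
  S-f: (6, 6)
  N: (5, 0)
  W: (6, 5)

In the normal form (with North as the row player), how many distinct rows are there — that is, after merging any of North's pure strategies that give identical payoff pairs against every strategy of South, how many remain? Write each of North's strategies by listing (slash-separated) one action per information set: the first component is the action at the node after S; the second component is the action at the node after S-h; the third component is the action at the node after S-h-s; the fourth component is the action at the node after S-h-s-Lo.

6

North has 36 pure strategies: h/s/Lo/x, h/s/Lo/y, h/s/Lo/w, h/s/Hi/x, h/s/Hi/y, h/s/Hi/w, h/r/Lo/x, h/r/Lo/y, h/r/Lo/w, h/r/Hi/x, h/r/Hi/y, h/r/Hi/w, h/t/Lo/x, h/t/Lo/y, h/t/Lo/w, h/t/Hi/x, h/t/Hi/y, h/t/Hi/w, f/s/Lo/x, f/s/Lo/y, f/s/Lo/w, f/s/Hi/x, f/s/Hi/y, f/s/Hi/w, f/r/Lo/x, f/r/Lo/y, f/r/Lo/w, f/r/Hi/x, f/r/Hi/y, f/r/Hi/w, f/t/Lo/x, f/t/Lo/y, f/t/Lo/w, f/t/Hi/x, f/t/Hi/y, f/t/Hi/w. Columns: S, N, W.
{h/s/Lo/x} → row (4,2) (5,0) (6,5)
{h/s/Lo/y} → row (5,4) (5,0) (6,5)
{h/s/Lo/w} → row (1,5) (5,0) (6,5)
{h/s/Hi/x, h/s/Hi/y, h/s/Hi/w} → row (1,6) (5,0) (6,5)
{h/r/Lo/x, h/r/Lo/y, h/r/Lo/w, h/r/Hi/x, h/r/Hi/y, h/r/Hi/w} → row (5,5) (5,0) (6,5)
{h/t/Lo/x, h/t/Lo/y, h/t/Lo/w, h/t/Hi/x, h/t/Hi/y, h/t/Hi/w, f/s/Lo/x, f/s/Lo/y, f/s/Lo/w, f/s/Hi/x, f/s/Hi/y, f/s/Hi/w, f/r/Lo/x, f/r/Lo/y, f/r/Lo/w, f/r/Hi/x, f/r/Hi/y, f/r/Hi/w, f/t/Lo/x, f/t/Lo/y, f/t/Lo/w, f/t/Hi/x, f/t/Hi/y, f/t/Hi/w} → row (6,6) (5,0) (6,5)
That's 6 distinct rows out of 36 strategies.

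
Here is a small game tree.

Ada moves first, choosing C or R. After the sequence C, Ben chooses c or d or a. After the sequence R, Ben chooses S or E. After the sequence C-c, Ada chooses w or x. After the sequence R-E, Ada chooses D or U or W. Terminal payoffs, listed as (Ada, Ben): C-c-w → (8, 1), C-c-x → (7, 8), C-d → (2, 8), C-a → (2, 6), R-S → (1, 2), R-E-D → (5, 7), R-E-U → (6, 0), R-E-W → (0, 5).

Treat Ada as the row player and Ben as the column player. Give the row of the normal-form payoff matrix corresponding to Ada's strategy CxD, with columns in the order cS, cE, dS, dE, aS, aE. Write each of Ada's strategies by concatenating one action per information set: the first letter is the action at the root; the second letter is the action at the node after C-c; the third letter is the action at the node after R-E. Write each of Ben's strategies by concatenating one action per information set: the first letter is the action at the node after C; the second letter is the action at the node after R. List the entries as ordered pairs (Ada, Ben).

vs cS: Ada plays C → Ben plays c at [C] → Ada plays x at [C-c] → (7, 8)
vs cE: Ada plays C → Ben plays c at [C] → Ada plays x at [C-c] → (7, 8)
vs dS: Ada plays C → Ben plays d at [C] → (2, 8)
vs dE: Ada plays C → Ben plays d at [C] → (2, 8)
vs aS: Ada plays C → Ben plays a at [C] → (2, 6)
vs aE: Ada plays C → Ben plays a at [C] → (2, 6)

(7,8) (7,8) (2,8) (2,8) (2,6) (2,6)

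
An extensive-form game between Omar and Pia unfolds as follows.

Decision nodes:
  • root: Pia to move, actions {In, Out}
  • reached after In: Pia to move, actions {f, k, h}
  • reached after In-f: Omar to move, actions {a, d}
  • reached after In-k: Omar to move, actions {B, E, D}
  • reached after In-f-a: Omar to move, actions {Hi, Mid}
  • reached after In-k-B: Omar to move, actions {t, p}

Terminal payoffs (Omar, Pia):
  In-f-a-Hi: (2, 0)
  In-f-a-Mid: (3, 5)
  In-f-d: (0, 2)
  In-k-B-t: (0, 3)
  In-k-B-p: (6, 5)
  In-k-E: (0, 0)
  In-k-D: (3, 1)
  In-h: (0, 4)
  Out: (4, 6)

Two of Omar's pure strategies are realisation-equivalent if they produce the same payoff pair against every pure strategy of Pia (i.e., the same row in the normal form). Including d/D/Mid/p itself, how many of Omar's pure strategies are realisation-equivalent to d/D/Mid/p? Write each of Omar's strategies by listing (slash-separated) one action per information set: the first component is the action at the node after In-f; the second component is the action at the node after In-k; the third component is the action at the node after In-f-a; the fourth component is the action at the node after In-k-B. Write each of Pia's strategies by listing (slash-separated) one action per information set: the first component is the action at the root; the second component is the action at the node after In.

4

Row for d/D/Mid/p (columns In/f, In/k, In/h, Out/f, Out/k, Out/h): (0,2) (3,1) (0,4) (4,6) (4,6) (4,6).
Under d/D/Mid/p, Omar's choice at the node after In-f-a and at the node after In-k-B can never be reached regardless of what Pia does, so varying those choices leaves every outcome unchanged.
Holding the reachable choices fixed and varying the unreachable ones freely already gives 2 × 2 = 4 equivalent strategies.
No other strategy reproduces this row, so those 4 are the full class: d/D/Hi/t, d/D/Hi/p, d/D/Mid/t, d/D/Mid/p.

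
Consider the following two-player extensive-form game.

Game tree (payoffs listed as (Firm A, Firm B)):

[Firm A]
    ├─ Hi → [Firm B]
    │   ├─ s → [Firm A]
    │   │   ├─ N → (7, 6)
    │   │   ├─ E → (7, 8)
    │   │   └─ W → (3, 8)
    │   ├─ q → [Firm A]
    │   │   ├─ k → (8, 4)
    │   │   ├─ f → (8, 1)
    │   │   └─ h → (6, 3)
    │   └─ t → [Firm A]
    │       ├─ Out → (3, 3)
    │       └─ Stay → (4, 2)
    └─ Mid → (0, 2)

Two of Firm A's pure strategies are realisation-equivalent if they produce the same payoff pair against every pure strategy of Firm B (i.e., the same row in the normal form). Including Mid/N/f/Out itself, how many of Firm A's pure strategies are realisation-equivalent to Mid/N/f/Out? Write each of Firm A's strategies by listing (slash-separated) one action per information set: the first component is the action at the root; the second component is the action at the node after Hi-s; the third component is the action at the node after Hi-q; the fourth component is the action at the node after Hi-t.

18

Row for Mid/N/f/Out (columns s, q, t): (0,2) (0,2) (0,2).
Under Mid/N/f/Out, Firm A's choice at the node after Hi-s and at the node after Hi-q and at the node after Hi-t can never be reached regardless of what Firm B does, so varying those choices leaves every outcome unchanged.
Holding the reachable choices fixed and varying the unreachable ones freely already gives 3 × 3 × 2 = 18 equivalent strategies.
No other strategy reproduces this row, so those 18 are the full class: Mid/N/k/Out, Mid/N/k/Stay, Mid/N/f/Out, Mid/N/f/Stay, Mid/N/h/Out, Mid/N/h/Stay, Mid/E/k/Out, Mid/E/k/Stay, Mid/E/f/Out, Mid/E/f/Stay, Mid/E/h/Out, Mid/E/h/Stay, Mid/W/k/Out, Mid/W/k/Stay, Mid/W/f/Out, Mid/W/f/Stay, Mid/W/h/Out, Mid/W/h/Stay.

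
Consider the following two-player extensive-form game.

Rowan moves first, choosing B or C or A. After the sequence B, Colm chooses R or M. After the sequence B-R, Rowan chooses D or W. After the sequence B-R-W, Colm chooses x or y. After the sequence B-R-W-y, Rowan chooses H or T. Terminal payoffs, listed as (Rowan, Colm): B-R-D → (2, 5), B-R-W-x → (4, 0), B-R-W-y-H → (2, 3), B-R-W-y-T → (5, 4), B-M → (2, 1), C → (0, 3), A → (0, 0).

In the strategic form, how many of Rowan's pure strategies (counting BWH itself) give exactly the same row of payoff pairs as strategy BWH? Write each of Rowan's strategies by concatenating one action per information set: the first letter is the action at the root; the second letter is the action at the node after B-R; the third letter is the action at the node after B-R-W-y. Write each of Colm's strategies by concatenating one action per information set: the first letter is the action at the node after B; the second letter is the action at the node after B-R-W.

1

Row for BWH (columns Rx, Ry, Mx, My): (4,0) (2,3) (2,1) (2,1).
Every one of Rowan's information sets is on the play path for some reply by Colm when Rowan follows BWH.
Changing the action at any of them therefore changes at least one column, so only BWH itself gives this row.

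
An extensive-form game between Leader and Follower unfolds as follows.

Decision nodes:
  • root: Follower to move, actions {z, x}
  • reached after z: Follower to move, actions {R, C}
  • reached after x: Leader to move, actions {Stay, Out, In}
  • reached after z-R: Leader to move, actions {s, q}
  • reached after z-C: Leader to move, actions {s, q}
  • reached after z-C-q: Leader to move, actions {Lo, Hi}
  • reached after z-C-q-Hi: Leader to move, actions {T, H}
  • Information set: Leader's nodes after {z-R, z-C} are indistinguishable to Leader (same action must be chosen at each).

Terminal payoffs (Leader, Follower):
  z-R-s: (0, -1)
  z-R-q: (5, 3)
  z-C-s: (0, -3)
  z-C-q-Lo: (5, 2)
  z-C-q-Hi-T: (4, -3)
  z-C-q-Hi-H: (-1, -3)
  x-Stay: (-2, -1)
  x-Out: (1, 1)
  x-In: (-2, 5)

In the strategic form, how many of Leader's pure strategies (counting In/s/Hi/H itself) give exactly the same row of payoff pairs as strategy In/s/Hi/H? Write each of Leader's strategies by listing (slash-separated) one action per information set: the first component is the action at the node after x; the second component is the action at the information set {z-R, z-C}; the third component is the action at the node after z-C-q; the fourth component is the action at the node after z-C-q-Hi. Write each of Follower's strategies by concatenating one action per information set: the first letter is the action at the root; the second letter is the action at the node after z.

4

Row for In/s/Hi/H (columns zR, zC, xR, xC): (0,-1) (0,-3) (-2,5) (-2,5).
Under In/s/Hi/H, Leader's choice at the node after z-C-q and at the node after z-C-q-Hi can never be reached regardless of what Follower does, so varying those choices leaves every outcome unchanged.
Holding the reachable choices fixed and varying the unreachable ones freely already gives 2 × 2 = 4 equivalent strategies.
No other strategy reproduces this row, so those 4 are the full class: In/s/Lo/T, In/s/Lo/H, In/s/Hi/T, In/s/Hi/H.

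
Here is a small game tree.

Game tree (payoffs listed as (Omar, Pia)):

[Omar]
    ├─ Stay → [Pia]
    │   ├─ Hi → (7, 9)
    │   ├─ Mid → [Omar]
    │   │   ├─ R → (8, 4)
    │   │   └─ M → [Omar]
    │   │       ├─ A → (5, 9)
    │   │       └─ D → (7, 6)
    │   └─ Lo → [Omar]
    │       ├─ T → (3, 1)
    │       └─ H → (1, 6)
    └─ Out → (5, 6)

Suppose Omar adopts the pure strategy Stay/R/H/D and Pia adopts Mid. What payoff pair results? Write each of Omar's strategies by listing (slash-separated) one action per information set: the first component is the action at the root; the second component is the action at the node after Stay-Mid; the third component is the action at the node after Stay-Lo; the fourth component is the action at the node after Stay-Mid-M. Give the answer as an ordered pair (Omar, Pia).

(8, 4)

Trace the play path from the root:
  Omar plays Stay
  Pia plays Mid at [Stay]
  Omar plays R at [Stay-Mid]
→ terminal payoff (8, 4).
(Omar's choice at the node after Stay-Lo is never reached on this path, so it doesn't affect the outcome.)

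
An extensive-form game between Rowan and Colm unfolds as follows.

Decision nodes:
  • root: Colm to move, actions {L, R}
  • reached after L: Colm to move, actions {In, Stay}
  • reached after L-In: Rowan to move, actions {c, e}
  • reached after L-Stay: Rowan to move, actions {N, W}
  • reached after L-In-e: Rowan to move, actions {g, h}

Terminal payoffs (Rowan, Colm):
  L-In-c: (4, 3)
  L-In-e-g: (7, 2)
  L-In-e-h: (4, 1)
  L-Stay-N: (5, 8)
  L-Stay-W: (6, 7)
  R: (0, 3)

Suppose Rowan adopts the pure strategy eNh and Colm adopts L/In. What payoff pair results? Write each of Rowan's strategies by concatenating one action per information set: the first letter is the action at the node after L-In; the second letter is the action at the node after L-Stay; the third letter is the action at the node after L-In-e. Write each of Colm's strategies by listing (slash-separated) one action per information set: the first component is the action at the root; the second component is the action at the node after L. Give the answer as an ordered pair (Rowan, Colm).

(4, 1)

Trace the play path from the root:
  Colm plays L
  Colm plays In at [L]
  Rowan plays e at [L-In]
  Rowan plays h at [L-In-e]
→ terminal payoff (4, 1).
(Rowan's choice at the node after L-Stay is never reached on this path, so it doesn't affect the outcome.)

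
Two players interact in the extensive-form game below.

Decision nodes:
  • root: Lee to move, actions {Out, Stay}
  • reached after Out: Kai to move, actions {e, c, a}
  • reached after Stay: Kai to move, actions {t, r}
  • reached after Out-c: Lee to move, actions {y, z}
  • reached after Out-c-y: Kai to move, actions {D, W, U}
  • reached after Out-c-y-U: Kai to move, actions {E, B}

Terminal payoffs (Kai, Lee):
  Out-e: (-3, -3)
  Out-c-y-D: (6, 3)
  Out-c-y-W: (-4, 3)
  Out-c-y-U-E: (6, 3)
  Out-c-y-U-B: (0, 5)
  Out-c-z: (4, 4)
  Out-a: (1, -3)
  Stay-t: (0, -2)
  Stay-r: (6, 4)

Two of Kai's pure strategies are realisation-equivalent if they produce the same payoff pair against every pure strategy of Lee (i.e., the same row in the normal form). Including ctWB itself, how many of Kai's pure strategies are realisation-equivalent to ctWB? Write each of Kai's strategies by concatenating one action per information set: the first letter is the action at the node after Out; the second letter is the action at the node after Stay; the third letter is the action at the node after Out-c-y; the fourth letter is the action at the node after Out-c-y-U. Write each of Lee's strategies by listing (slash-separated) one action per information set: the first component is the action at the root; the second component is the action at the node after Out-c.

2

Row for ctWB (columns Out/y, Out/z, Stay/y, Stay/z): (-4,3) (4,4) (0,-2) (0,-2).
Under ctWB, Kai's choice at the node after Out-c-y-U can never be reached regardless of what Lee does, so varying those choices leaves every outcome unchanged.
Holding the reachable choices fixed and varying the unreachable one freely already gives 2 equivalent strategies.
No other strategy reproduces this row, so those 2 are the full class: ctWE, ctWB.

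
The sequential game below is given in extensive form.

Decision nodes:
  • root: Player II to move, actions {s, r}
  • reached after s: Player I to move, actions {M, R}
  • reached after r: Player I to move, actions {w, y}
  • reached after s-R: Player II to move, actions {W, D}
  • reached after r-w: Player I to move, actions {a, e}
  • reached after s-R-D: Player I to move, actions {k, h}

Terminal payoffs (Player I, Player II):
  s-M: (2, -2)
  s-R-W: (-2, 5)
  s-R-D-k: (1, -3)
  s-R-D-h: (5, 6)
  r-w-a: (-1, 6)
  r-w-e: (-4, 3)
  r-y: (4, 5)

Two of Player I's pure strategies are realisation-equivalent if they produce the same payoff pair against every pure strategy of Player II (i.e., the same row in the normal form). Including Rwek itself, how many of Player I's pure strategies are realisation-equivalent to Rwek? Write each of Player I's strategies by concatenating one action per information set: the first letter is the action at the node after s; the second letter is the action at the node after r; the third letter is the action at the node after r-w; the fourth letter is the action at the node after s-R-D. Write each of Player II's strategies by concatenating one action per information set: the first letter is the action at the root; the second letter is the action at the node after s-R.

Row for Rwek (columns sW, sD, rW, rD): (-2,5) (1,-3) (-4,3) (-4,3).
Every one of Player I's information sets is on the play path for some reply by Player II when Player I follows Rwek.
Changing the action at any of them therefore changes at least one column, so only Rwek itself gives this row.

1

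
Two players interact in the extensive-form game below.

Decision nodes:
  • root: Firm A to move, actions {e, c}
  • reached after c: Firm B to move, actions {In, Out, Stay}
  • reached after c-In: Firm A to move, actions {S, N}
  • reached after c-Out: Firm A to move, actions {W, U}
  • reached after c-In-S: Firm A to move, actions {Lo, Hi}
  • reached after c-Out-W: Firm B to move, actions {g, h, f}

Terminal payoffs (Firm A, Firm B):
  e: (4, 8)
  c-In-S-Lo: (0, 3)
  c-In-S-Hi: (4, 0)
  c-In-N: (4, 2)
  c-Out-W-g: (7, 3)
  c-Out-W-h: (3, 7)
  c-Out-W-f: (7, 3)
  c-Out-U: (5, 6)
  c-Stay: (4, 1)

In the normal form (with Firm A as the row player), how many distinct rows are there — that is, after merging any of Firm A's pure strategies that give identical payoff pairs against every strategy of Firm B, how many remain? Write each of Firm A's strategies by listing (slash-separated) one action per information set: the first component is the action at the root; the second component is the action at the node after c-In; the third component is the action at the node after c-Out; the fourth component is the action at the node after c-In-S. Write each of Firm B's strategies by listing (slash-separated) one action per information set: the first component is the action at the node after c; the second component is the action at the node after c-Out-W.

7

Firm A has 16 pure strategies: e/S/W/Lo, e/S/W/Hi, e/S/U/Lo, e/S/U/Hi, e/N/W/Lo, e/N/W/Hi, e/N/U/Lo, e/N/U/Hi, c/S/W/Lo, c/S/W/Hi, c/S/U/Lo, c/S/U/Hi, c/N/W/Lo, c/N/W/Hi, c/N/U/Lo, c/N/U/Hi. Columns: In/g, In/h, In/f, Out/g, Out/h, Out/f, Stay/g, Stay/h, Stay/f.
{e/S/W/Lo, e/S/W/Hi, e/S/U/Lo, e/S/U/Hi, e/N/W/Lo, e/N/W/Hi, e/N/U/Lo, e/N/U/Hi} → row (4,8) (4,8) (4,8) (4,8) (4,8) (4,8) (4,8) (4,8) (4,8)
{c/S/W/Lo} → row (0,3) (0,3) (0,3) (7,3) (3,7) (7,3) (4,1) (4,1) (4,1)
{c/S/W/Hi} → row (4,0) (4,0) (4,0) (7,3) (3,7) (7,3) (4,1) (4,1) (4,1)
{c/S/U/Lo} → row (0,3) (0,3) (0,3) (5,6) (5,6) (5,6) (4,1) (4,1) (4,1)
{c/S/U/Hi} → row (4,0) (4,0) (4,0) (5,6) (5,6) (5,6) (4,1) (4,1) (4,1)
{c/N/W/Lo, c/N/W/Hi} → row (4,2) (4,2) (4,2) (7,3) (3,7) (7,3) (4,1) (4,1) (4,1)
{c/N/U/Lo, c/N/U/Hi} → row (4,2) (4,2) (4,2) (5,6) (5,6) (5,6) (4,1) (4,1) (4,1)
That's 7 distinct rows out of 16 strategies.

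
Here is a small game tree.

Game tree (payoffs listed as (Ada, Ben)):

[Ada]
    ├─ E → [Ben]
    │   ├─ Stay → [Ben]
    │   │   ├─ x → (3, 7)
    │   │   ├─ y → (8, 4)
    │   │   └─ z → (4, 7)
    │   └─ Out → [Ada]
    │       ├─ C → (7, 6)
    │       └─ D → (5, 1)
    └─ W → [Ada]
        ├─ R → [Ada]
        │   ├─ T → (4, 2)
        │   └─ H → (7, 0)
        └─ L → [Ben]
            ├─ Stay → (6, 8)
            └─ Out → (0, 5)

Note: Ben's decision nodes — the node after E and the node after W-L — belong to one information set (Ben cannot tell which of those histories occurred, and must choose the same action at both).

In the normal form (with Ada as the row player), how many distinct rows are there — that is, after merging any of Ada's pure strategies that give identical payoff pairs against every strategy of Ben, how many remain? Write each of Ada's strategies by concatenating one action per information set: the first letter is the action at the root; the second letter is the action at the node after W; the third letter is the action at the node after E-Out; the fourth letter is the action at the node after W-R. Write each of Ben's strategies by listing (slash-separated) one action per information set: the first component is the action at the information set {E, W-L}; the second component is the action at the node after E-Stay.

5

Ada has 16 pure strategies: ERCT, ERCH, ERDT, ERDH, ELCT, ELCH, ELDT, ELDH, WRCT, WRCH, WRDT, WRDH, WLCT, WLCH, WLDT, WLDH. Columns: Stay/x, Stay/y, Stay/z, Out/x, Out/y, Out/z.
{ERCT, ERCH, ELCT, ELCH} → row (3,7) (8,4) (4,7) (7,6) (7,6) (7,6)
{ERDT, ERDH, ELDT, ELDH} → row (3,7) (8,4) (4,7) (5,1) (5,1) (5,1)
{WRCT, WRDT} → row (4,2) (4,2) (4,2) (4,2) (4,2) (4,2)
{WRCH, WRDH} → row (7,0) (7,0) (7,0) (7,0) (7,0) (7,0)
{WLCT, WLCH, WLDT, WLDH} → row (6,8) (6,8) (6,8) (0,5) (0,5) (0,5)
That's 5 distinct rows out of 16 strategies.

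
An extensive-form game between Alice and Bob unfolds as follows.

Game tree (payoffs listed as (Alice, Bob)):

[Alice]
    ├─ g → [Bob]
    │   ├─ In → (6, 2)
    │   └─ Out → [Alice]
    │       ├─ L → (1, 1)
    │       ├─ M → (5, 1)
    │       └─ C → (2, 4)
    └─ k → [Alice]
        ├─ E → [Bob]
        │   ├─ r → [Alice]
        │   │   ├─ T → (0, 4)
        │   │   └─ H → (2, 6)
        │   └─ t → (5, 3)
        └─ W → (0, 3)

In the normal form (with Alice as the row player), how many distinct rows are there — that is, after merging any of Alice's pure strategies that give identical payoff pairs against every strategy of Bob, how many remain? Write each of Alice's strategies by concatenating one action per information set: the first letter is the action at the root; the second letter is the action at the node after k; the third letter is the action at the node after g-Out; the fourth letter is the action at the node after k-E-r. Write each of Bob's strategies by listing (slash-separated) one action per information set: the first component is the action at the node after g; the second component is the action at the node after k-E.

Alice has 24 pure strategies: gELT, gELH, gEMT, gEMH, gECT, gECH, gWLT, gWLH, gWMT, gWMH, gWCT, gWCH, kELT, kELH, kEMT, kEMH, kECT, kECH, kWLT, kWLH, kWMT, kWMH, kWCT, kWCH. Columns: In/r, In/t, Out/r, Out/t.
{gELT, gELH, gWLT, gWLH} → row (6,2) (6,2) (1,1) (1,1)
{gEMT, gEMH, gWMT, gWMH} → row (6,2) (6,2) (5,1) (5,1)
{gECT, gECH, gWCT, gWCH} → row (6,2) (6,2) (2,4) (2,4)
{kELT, kEMT, kECT} → row (0,4) (5,3) (0,4) (5,3)
{kELH, kEMH, kECH} → row (2,6) (5,3) (2,6) (5,3)
{kWLT, kWLH, kWMT, kWMH, kWCT, kWCH} → row (0,3) (0,3) (0,3) (0,3)
That's 6 distinct rows out of 24 strategies.

6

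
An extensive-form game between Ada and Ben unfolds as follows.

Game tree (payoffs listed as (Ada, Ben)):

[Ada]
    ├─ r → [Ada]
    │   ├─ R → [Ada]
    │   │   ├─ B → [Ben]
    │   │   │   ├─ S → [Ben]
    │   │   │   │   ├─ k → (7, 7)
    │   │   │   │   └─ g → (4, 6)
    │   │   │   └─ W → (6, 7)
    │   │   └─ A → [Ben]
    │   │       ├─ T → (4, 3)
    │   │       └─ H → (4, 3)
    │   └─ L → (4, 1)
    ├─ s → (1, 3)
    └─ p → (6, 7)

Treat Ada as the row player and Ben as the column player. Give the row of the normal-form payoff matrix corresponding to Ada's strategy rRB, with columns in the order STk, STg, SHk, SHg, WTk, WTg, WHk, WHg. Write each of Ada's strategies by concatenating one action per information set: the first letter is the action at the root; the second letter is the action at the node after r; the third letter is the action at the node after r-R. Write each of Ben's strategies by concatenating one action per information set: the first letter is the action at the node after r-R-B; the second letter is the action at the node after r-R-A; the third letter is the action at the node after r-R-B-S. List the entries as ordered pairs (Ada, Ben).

(7,7) (4,6) (7,7) (4,6) (6,7) (6,7) (6,7) (6,7)

vs STk: Ada plays r → Ada plays R at [r] → Ada plays B at [r-R] → Ben plays S at [r-R-B] → Ben plays k at [r-R-B-S] → (7, 7)
vs STg: Ada plays r → Ada plays R at [r] → Ada plays B at [r-R] → Ben plays S at [r-R-B] → Ben plays g at [r-R-B-S] → (4, 6)
vs SHk: Ada plays r → Ada plays R at [r] → Ada plays B at [r-R] → Ben plays S at [r-R-B] → Ben plays k at [r-R-B-S] → (7, 7)
vs SHg: Ada plays r → Ada plays R at [r] → Ada plays B at [r-R] → Ben plays S at [r-R-B] → Ben plays g at [r-R-B-S] → (4, 6)
vs WTk: Ada plays r → Ada plays R at [r] → Ada plays B at [r-R] → Ben plays W at [r-R-B] → (6, 7)
vs WTg: Ada plays r → Ada plays R at [r] → Ada plays B at [r-R] → Ben plays W at [r-R-B] → (6, 7)
vs WHk: Ada plays r → Ada plays R at [r] → Ada plays B at [r-R] → Ben plays W at [r-R-B] → (6, 7)
vs WHg: Ada plays r → Ada plays R at [r] → Ada plays B at [r-R] → Ben plays W at [r-R-B] → (6, 7)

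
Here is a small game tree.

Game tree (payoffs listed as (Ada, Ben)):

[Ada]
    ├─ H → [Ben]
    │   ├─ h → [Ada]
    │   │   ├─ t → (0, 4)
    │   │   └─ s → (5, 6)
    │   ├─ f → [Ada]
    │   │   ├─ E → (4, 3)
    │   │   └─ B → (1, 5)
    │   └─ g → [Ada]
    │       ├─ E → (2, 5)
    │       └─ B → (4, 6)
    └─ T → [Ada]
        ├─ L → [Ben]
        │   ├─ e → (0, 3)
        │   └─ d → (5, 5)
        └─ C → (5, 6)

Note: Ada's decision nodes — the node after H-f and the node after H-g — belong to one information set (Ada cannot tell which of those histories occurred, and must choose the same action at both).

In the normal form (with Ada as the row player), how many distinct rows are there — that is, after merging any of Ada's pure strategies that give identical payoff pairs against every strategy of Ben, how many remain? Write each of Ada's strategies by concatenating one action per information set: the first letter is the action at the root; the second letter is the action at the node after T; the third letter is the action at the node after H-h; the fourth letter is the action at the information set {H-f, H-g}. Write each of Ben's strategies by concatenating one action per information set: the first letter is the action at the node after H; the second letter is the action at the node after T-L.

Ada has 16 pure strategies: HLtE, HLtB, HLsE, HLsB, HCtE, HCtB, HCsE, HCsB, TLtE, TLtB, TLsE, TLsB, TCtE, TCtB, TCsE, TCsB. Columns: he, hd, fe, fd, ge, gd.
{HLtE, HCtE} → row (0,4) (0,4) (4,3) (4,3) (2,5) (2,5)
{HLtB, HCtB} → row (0,4) (0,4) (1,5) (1,5) (4,6) (4,6)
{HLsE, HCsE} → row (5,6) (5,6) (4,3) (4,3) (2,5) (2,5)
{HLsB, HCsB} → row (5,6) (5,6) (1,5) (1,5) (4,6) (4,6)
{TLtE, TLtB, TLsE, TLsB} → row (0,3) (5,5) (0,3) (5,5) (0,3) (5,5)
{TCtE, TCtB, TCsE, TCsB} → row (5,6) (5,6) (5,6) (5,6) (5,6) (5,6)
That's 6 distinct rows out of 16 strategies.

6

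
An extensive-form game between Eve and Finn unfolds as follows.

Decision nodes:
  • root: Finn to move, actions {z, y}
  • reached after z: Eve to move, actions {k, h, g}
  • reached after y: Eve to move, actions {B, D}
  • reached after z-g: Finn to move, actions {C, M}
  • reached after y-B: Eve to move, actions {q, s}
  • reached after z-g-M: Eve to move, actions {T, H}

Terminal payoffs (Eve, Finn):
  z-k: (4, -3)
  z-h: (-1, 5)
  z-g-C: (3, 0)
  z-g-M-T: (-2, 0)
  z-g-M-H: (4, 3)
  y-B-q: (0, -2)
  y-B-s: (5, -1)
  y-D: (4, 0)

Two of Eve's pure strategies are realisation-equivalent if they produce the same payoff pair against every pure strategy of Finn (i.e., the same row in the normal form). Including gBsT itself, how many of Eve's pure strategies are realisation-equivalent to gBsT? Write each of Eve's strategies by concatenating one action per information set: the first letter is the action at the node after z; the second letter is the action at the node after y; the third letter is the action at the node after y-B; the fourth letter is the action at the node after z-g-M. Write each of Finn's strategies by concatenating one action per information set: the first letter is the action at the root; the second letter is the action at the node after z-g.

1

Row for gBsT (columns zC, zM, yC, yM): (3,0) (-2,0) (5,-1) (5,-1).
Every one of Eve's information sets is on the play path for some reply by Finn when Eve follows gBsT.
Changing the action at any of them therefore changes at least one column, so only gBsT itself gives this row.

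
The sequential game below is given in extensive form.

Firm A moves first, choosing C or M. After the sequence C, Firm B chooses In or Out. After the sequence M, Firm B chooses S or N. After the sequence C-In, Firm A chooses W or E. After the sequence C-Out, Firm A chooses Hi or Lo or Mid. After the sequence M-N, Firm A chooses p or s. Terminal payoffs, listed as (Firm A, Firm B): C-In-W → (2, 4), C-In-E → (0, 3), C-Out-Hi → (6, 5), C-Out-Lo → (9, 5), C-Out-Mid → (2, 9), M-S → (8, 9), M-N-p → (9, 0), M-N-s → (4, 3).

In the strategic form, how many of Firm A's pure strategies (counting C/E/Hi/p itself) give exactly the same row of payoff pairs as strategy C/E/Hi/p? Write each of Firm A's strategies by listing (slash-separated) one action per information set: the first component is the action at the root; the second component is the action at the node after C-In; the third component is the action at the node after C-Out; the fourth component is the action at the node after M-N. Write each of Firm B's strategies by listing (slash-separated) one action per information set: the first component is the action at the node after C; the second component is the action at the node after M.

Row for C/E/Hi/p (columns In/S, In/N, Out/S, Out/N): (0,3) (0,3) (6,5) (6,5).
Under C/E/Hi/p, Firm A's choice at the node after M-N can never be reached regardless of what Firm B does, so varying those choices leaves every outcome unchanged.
Holding the reachable choices fixed and varying the unreachable one freely already gives 2 equivalent strategies.
No other strategy reproduces this row, so those 2 are the full class: C/E/Hi/p, C/E/Hi/s.

2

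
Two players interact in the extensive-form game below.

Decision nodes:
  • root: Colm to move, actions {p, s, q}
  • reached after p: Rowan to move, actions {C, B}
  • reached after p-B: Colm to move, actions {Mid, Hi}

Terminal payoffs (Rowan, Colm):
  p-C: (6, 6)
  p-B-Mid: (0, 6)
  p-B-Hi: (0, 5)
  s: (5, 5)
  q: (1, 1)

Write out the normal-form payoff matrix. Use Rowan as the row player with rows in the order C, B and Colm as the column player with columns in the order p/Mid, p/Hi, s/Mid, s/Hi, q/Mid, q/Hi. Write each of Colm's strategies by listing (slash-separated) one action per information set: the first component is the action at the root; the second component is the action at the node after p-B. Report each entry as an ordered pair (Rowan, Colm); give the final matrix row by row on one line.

Row C: p/Mid→(6,6), p/Hi→(6,6), s/Mid→(5,5), s/Hi→(5,5), q/Mid→(1,1), q/Hi→(1,1)
Row B: p/Mid→(0,6), p/Hi→(0,5), s/Mid→(5,5), s/Hi→(5,5), q/Mid→(1,1), q/Hi→(1,1)

C: (6,6) (6,6) (5,5) (5,5) (1,1) (1,1) | B: (0,6) (0,5) (5,5) (5,5) (1,1) (1,1)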